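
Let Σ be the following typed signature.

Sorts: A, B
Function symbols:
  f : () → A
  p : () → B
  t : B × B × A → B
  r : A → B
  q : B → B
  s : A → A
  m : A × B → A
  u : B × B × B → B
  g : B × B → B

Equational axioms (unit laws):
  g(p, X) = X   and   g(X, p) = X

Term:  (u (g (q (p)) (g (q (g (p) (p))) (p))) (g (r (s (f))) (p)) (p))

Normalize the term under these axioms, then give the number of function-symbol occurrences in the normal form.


size = 10

1. (u (g (q (p)) (g (q (g (p) (p))) (p))) (g (r (s (f))) (p)) (p))  →  (u (g (q (p)) (q (g (p) (p)))) (g (r (s (f))) (p)) (p))
2. (u (g (q (p)) (q (g (p) (p)))) (g (r (s (f))) (p)) (p))  →  (u (g (q (p)) (q (p))) (g (r (s (f))) (p)) (p))
3. (u (g (q (p)) (q (p))) (g (r (s (f))) (p)) (p))  →  (u (g (q (p)) (q (p))) (r (s (f))) (p))
normal form: (u (g (q (p)) (q (p))) (r (s (f))) (p))


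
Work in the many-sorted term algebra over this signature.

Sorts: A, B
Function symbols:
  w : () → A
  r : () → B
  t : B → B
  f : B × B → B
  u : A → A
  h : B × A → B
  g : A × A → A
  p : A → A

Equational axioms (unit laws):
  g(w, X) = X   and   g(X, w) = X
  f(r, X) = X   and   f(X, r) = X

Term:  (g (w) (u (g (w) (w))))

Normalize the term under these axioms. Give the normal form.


normal form = (u (w))

1. (g (w) (u (g (w) (w))))  →  (u (g (w) (w)))
2. (u (g (w) (w)))  →  (u (w))


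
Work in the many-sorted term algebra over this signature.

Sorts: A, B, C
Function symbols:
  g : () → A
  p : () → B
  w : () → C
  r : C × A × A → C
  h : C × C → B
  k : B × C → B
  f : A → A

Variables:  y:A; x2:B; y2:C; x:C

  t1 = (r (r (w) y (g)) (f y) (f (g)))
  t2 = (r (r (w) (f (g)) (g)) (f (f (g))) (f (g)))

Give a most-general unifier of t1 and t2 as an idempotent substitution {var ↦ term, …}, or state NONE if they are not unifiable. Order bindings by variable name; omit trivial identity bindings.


{y ↦ (f (g))}


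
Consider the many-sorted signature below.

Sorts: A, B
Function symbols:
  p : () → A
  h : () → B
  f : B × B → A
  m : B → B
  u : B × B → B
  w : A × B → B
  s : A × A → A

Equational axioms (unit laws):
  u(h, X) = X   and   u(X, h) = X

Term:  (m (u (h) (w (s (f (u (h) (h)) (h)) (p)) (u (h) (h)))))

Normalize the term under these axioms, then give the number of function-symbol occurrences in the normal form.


1. (m (u (h) (w (s (f (u (h) (h)) (h)) (p)) (u (h) (h)))))  →  (m (w (s (f (u (h) (h)) (h)) (p)) (u (h) (h))))
2. (m (w (s (f (u (h) (h)) (h)) (p)) (u (h) (h))))  →  (m (w (s (f (h) (h)) (p)) (u (h) (h))))
3. (m (w (s (f (h) (h)) (p)) (u (h) (h))))  →  (m (w (s (f (h) (h)) (p)) (h)))
normal form: (m (w (s (f (h) (h)) (p)) (h)))

size = 8


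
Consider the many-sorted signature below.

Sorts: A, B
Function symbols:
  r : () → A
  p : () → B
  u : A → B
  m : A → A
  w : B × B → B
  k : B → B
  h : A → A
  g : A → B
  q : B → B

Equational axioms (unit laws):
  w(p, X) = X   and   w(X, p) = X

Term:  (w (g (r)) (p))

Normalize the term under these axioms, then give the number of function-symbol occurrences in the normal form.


1. (w (g (r)) (p))  →  (g (r))
normal form: (g (r))

size = 2


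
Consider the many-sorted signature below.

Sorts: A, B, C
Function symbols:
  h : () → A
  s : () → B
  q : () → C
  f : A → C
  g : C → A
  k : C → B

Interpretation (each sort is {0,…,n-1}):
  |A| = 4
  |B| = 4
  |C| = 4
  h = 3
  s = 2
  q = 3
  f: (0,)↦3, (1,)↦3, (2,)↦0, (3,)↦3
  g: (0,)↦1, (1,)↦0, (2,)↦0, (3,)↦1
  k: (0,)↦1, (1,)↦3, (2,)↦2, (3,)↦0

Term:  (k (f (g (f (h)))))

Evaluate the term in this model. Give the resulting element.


  h = 3
  (f (h)) = f(3,) = 3
  (g (f (h))) = g(3,) = 1
  (f (g (f (h)))) = f(1,) = 3
  (k (f (g (f (h))))) = k(3,) = 0

value = 0


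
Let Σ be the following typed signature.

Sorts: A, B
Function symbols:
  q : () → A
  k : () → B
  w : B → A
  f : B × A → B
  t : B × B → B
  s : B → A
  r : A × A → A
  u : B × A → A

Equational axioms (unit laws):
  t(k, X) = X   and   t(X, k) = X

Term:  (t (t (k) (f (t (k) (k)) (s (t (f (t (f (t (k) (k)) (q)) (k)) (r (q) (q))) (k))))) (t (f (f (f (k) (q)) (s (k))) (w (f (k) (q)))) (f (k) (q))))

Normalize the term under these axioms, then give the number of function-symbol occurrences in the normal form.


size = 26

1. (t (t (k) (f (t (k) (k)) (s (t (f (t (f (t (k) (k)) (q)) (k)) (r (q) (q))) (k))))) (t (f (f (f (k) (q)) (s (k))) (w (f (k) (q)))) (f (k) (q))))  →  (t (f (t (k) (k)) (s (t (f (t (f (t (k) (k)) (q)) (k)) (r (q) (q))) (k)))) (t (f (f (f (k) (q)) (s (k))) (w (f (k) (q)))) (f (k) (q))))
2. (t (f (t (k) (k)) (s (t (f (t (f (t (k) (k)) (q)) (k)) (r (q) (q))) (k)))) (t (f (f (f (k) (q)) (s (k))) (w (f (k) (q)))) (f (k) (q))))  →  (t (f (k) (s (t (f (t (f (t (k) (k)) (q)) (k)) (r (q) (q))) (k)))) (t (f (f (f (k) (q)) (s (k))) (w (f (k) (q)))) (f (k) (q))))
3. (t (f (k) (s (t (f (t (f (t (k) (k)) (q)) (k)) (r (q) (q))) (k)))) (t (f (f (f (k) (q)) (s (k))) (w (f (k) (q)))) (f (k) (q))))  →  (t (f (k) (s (f (t (f (t (k) (k)) (q)) (k)) (r (q) (q))))) (t (f (f (f (k) (q)) (s (k))) (w (f (k) (q)))) (f (k) (q))))
4. (t (f (k) (s (f (t (f (t (k) (k)) (q)) (k)) (r (q) (q))))) (t (f (f (f (k) (q)) (s (k))) (w (f (k) (q)))) (f (k) (q))))  →  (t (f (k) (s (f (f (t (k) (k)) (q)) (r (q) (q))))) (t (f (f (f (k) (q)) (s (k))) (w (f (k) (q)))) (f (k) (q))))
5. (t (f (k) (s (f (f (t (k) (k)) (q)) (r (q) (q))))) (t (f (f (f (k) (q)) (s (k))) (w (f (k) (q)))) (f (k) (q))))  →  (t (f (k) (s (f (f (k) (q)) (r (q) (q))))) (t (f (f (f (k) (q)) (s (k))) (w (f (k) (q)))) (f (k) (q))))
normal form: (t (f (k) (s (f (f (k) (q)) (r (q) (q))))) (t (f (f (f (k) (q)) (s (k))) (w (f (k) (q)))) (f (k) (q))))


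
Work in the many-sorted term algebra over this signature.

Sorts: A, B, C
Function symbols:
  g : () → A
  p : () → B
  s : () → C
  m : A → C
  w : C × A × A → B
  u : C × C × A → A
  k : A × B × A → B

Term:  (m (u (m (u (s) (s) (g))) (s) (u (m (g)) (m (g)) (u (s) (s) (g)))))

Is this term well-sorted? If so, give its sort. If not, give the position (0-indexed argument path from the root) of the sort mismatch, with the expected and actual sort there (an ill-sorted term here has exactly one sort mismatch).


        (s) : C
        (s) : C
        (g) : A
      (u (s) (s) (g)) : A
    (m (u (s) (s) (g))) : C
    (s) : C
        (g) : A
      (m (g)) : C
        (g) : A
      (m (g)) : C
        (s) : C
        (s) : C
        (g) : A
      (u (s) (s) (g)) : A
    (u (m (g)) (m (g)) (u (s) (s) (g))) : A
  (u (m (u (s) (s) (g))) (s) (u (m (g)) (m (g)) (u (s) (s) (g)))) : A
(m (u (m (u (s) (s) (g))) (s) (u (m (g)) (m (g)) (u (s) (s) (g))))) : C

well-sorted; sort = C


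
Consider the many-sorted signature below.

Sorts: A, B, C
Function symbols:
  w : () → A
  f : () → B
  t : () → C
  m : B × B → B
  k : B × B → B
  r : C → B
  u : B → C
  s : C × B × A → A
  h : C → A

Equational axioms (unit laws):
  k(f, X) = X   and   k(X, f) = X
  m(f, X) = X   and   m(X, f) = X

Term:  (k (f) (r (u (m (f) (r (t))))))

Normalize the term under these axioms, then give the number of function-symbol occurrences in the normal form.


1. (k (f) (r (u (m (f) (r (t))))))  →  (r (u (m (f) (r (t)))))
2. (r (u (m (f) (r (t)))))  →  (r (u (r (t))))
normal form: (r (u (r (t))))

size = 4


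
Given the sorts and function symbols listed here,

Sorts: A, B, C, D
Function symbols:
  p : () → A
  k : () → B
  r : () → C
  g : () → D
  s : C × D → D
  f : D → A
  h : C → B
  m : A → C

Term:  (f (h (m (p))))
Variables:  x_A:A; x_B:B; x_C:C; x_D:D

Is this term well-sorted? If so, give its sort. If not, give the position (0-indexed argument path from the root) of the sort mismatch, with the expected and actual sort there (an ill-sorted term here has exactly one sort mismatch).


      (p) : A
    (m (p)) : C
  (h (m (p))) : B
(f (h (m (p)))) : ✗ arg 0 at [0] has sort B, expected D

ill-sorted at position [0]: expected D, got B


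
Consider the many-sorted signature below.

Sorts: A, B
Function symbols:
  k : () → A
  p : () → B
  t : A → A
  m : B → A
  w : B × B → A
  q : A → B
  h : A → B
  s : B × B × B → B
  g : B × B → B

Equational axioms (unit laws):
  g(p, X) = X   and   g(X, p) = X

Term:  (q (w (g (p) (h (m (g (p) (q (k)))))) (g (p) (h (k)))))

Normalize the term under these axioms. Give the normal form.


normal form = (q (w (h (m (q (k)))) (h (k))))

1. (q (w (g (p) (h (m (g (p) (q (k)))))) (g (p) (h (k)))))  →  (q (w (h (m (g (p) (q (k))))) (g (p) (h (k)))))
2. (q (w (h (m (g (p) (q (k))))) (g (p) (h (k)))))  →  (q (w (h (m (q (k)))) (g (p) (h (k)))))
3. (q (w (h (m (q (k)))) (g (p) (h (k)))))  →  (q (w (h (m (q (k)))) (h (k))))


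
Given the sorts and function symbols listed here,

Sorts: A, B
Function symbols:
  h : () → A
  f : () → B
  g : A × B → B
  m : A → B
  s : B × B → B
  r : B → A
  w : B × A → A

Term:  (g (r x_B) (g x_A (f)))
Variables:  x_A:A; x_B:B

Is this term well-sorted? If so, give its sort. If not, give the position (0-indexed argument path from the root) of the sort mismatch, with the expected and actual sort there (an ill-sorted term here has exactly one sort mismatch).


    x_B : B
  (r x_B) : A
    x_A : A
    (f) : B
  (g x_A (f)) : B
(g (r x_B) (g x_A (f))) : B

well-sorted; sort = B


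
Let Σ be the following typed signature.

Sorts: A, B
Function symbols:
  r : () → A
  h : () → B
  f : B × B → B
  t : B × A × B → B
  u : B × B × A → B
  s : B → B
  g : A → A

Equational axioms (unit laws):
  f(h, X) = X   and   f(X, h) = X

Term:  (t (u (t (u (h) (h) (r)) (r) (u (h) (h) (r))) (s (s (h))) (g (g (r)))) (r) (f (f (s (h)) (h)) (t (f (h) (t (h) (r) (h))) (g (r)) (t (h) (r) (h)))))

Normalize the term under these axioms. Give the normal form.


1. (t (u (t (u (h) (h) (r)) (r) (u (h) (h) (r))) (s (s (h))) (g (g (r)))) (r) (f (f (s (h)) (h)) (t (f (h) (t (h) (r) (h))) (g (r)) (t (h) (r) (h)))))  →  (t (u (t (u (h) (h) (r)) (r) (u (h) (h) (r))) (s (s (h))) (g (g (r)))) (r) (f (s (h)) (t (f (h) (t (h) (r) (h))) (g (r)) (t (h) (r) (h)))))
2. (t (u (t (u (h) (h) (r)) (r) (u (h) (h) (r))) (s (s (h))) (g (g (r)))) (r) (f (s (h)) (t (f (h) (t (h) (r) (h))) (g (r)) (t (h) (r) (h)))))  →  (t (u (t (u (h) (h) (r)) (r) (u (h) (h) (r))) (s (s (h))) (g (g (r)))) (r) (f (s (h)) (t (t (h) (r) (h)) (g (r)) (t (h) (r) (h)))))

normal form = (t (u (t (u (h) (h) (r)) (r) (u (h) (h) (r))) (s (s (h))) (g (g (r)))) (r) (f (s (h)) (t (t (h) (r) (h)) (g (r)) (t (h) (r) (h)))))


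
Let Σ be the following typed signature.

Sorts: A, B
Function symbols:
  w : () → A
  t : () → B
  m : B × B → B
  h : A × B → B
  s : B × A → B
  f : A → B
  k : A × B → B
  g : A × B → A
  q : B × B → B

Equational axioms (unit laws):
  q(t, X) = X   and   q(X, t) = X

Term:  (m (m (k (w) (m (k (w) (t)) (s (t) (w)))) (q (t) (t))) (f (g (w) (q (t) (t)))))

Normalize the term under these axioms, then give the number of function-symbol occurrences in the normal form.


size = 16

1. (m (m (k (w) (m (k (w) (t)) (s (t) (w)))) (q (t) (t))) (f (g (w) (q (t) (t)))))  →  (m (m (k (w) (m (k (w) (t)) (s (t) (w)))) (t)) (f (g (w) (q (t) (t)))))
2. (m (m (k (w) (m (k (w) (t)) (s (t) (w)))) (t)) (f (g (w) (q (t) (t)))))  →  (m (m (k (w) (m (k (w) (t)) (s (t) (w)))) (t)) (f (g (w) (t))))
normal form: (m (m (k (w) (m (k (w) (t)) (s (t) (w)))) (t)) (f (g (w) (t))))


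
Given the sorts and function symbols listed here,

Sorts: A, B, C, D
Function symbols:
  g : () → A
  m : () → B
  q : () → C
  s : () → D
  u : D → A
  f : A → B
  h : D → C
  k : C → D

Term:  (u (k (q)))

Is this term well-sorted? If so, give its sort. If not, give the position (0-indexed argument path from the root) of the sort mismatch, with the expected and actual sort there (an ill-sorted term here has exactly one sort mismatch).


    (q) : C
  (k (q)) : D
(u (k (q))) : A

well-sorted; sort = A


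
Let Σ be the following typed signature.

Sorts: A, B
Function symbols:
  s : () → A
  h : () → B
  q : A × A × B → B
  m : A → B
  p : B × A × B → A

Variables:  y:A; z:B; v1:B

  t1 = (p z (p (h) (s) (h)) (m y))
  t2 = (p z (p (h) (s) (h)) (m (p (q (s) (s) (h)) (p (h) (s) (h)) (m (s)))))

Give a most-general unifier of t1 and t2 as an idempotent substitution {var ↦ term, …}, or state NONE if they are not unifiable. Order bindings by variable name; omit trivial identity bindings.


{y ↦ (p (q (s) (s) (h)) (p (h) (s) (h)) (m (s)))}


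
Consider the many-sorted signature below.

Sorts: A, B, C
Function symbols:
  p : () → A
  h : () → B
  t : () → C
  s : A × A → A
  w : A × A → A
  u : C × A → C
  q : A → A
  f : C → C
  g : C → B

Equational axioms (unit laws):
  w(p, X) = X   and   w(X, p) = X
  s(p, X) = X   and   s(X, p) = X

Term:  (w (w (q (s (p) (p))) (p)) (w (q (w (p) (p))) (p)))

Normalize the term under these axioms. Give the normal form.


normal form = (w (q (p)) (q (p)))

1. (w (w (q (s (p) (p))) (p)) (w (q (w (p) (p))) (p)))  →  (w (q (s (p) (p))) (w (q (w (p) (p))) (p)))
2. (w (q (s (p) (p))) (w (q (w (p) (p))) (p)))  →  (w (q (p)) (w (q (w (p) (p))) (p)))
3. (w (q (p)) (w (q (w (p) (p))) (p)))  →  (w (q (p)) (q (w (p) (p))))
4. (w (q (p)) (q (w (p) (p))))  →  (w (q (p)) (q (p)))


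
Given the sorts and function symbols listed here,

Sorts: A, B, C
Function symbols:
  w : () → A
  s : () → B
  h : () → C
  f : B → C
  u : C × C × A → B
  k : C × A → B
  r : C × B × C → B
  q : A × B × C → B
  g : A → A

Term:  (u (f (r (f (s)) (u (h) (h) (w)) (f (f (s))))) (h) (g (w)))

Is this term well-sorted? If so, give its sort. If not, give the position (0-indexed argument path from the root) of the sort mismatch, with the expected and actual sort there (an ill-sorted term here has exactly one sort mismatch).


        (s) : B
      (f (s)) : C
        (h) : C
        (h) : C
        (w) : A
      (u (h) (h) (w)) : B
          (s) : B
        (f (s)) : C
      (f (f (s))) : ✗ arg 0 at [0, 0, 2, 0] has sort C, expected B
  (h) : C
    (w) : A
  (g (w)) : A

ill-sorted at position [0, 0, 2, 0]: expected B, got C


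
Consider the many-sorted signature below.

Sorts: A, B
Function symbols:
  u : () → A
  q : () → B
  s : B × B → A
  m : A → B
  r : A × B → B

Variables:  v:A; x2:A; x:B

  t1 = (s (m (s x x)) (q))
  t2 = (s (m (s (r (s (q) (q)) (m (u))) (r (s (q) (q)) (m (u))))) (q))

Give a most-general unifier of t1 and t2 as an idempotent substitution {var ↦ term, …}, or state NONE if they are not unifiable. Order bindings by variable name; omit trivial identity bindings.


{x ↦ (r (s (q) (q)) (m (u)))}


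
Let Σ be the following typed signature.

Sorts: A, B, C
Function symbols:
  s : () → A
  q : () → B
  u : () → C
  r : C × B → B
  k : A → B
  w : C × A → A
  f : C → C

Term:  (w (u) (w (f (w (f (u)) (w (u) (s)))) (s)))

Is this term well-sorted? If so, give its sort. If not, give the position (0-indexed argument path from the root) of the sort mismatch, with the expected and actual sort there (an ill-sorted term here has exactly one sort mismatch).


  (u) : C
          (u) : C
        (f (u)) : C
          (u) : C
          (s) : A
        (w (u) (s)) : A
      (w (f (u)) (w (u) (s))) : A
    (f (w (f (u)) (w (u) (s)))) : ✗ arg 0 at [1, 0, 0] has sort A, expected C
    (s) : A

ill-sorted at position [1, 0, 0]: expected C, got A


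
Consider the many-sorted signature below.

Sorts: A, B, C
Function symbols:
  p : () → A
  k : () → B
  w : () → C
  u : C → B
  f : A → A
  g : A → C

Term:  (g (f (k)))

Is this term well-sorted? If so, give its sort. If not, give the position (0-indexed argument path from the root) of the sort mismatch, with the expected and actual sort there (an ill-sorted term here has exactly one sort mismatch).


ill-sorted at position [0, 0]: expected A, got B

    (k) : B
  (f (k)) : ✗ arg 0 at [0, 0] has sort B, expected A


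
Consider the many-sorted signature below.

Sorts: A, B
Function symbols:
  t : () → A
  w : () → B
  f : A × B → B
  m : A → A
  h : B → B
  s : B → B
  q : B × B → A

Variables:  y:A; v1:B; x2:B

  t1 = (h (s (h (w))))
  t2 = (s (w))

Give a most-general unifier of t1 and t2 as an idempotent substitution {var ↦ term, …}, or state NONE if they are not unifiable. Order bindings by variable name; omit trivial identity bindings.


head clash or occurs-check failure — not unifiable

NONE (not unifiable)


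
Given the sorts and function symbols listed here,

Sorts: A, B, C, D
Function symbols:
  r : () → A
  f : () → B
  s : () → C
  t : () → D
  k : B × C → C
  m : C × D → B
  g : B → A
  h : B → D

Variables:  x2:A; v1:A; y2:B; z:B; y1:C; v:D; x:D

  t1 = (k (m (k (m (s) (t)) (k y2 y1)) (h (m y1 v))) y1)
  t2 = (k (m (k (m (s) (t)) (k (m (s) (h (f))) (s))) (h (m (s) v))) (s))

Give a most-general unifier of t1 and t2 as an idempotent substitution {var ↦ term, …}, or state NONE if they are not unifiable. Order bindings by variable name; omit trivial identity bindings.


{y1 ↦ (s), y2 ↦ (m (s) (h (f)))}


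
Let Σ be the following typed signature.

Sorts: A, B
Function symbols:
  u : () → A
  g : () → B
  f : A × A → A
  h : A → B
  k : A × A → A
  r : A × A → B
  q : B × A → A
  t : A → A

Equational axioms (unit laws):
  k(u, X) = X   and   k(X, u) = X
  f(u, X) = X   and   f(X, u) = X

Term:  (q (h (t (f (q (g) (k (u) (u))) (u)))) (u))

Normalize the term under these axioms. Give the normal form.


1. (q (h (t (f (q (g) (k (u) (u))) (u)))) (u))  →  (q (h (t (q (g) (k (u) (u))))) (u))
2. (q (h (t (q (g) (k (u) (u))))) (u))  →  (q (h (t (q (g) (u)))) (u))

normal form = (q (h (t (q (g) (u)))) (u))


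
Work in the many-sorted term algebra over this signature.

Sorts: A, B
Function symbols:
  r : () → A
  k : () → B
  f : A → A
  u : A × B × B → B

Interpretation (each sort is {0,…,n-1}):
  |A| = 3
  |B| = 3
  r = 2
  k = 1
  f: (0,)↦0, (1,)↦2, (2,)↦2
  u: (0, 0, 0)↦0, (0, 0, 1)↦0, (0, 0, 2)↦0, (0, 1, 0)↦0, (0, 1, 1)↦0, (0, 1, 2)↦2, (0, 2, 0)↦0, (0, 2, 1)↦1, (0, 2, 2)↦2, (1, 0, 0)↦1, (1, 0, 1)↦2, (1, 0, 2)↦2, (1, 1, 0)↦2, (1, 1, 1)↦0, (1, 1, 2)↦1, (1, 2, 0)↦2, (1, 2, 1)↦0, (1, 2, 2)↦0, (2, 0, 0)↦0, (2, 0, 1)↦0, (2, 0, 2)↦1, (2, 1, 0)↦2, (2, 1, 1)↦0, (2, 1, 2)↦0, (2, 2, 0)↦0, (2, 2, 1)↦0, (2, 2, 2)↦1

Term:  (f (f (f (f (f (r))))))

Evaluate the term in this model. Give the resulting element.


  r = 2
  (f (r)) = f(2,) = 2
  (f (f (r))) = f(2,) = 2
  (f (f (f (r)))) = f(2,) = 2
  (f (f (f (f (r))))) = f(2,) = 2
  (f (f (f (f (f (r)))))) = f(2,) = 2

value = 2


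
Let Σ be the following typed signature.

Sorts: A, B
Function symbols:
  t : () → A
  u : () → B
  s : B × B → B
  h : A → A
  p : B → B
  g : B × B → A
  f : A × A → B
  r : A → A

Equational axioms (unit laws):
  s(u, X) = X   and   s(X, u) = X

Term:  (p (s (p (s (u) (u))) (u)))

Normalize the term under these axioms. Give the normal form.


normal form = (p (p (u)))

1. (p (s (p (s (u) (u))) (u)))  →  (p (p (s (u) (u))))
2. (p (p (s (u) (u))))  →  (p (p (u)))


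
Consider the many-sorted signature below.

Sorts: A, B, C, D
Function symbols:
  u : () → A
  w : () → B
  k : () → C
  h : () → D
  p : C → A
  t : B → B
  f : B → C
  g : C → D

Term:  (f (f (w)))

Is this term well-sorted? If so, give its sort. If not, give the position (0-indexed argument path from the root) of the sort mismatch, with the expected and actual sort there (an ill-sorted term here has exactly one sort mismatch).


ill-sorted at position [0]: expected B, got C

    (w) : B
  (f (w)) : C
(f (f (w))) : ✗ arg 0 at [0] has sort C, expected B


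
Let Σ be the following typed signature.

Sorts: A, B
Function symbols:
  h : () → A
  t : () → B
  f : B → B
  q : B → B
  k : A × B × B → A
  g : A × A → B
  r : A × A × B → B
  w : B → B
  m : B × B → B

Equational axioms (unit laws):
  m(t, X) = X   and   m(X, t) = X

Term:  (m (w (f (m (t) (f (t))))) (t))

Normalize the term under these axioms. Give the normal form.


1. (m (w (f (m (t) (f (t))))) (t))  →  (w (f (m (t) (f (t)))))
2. (w (f (m (t) (f (t)))))  →  (w (f (f (t))))

normal form = (w (f (f (t))))


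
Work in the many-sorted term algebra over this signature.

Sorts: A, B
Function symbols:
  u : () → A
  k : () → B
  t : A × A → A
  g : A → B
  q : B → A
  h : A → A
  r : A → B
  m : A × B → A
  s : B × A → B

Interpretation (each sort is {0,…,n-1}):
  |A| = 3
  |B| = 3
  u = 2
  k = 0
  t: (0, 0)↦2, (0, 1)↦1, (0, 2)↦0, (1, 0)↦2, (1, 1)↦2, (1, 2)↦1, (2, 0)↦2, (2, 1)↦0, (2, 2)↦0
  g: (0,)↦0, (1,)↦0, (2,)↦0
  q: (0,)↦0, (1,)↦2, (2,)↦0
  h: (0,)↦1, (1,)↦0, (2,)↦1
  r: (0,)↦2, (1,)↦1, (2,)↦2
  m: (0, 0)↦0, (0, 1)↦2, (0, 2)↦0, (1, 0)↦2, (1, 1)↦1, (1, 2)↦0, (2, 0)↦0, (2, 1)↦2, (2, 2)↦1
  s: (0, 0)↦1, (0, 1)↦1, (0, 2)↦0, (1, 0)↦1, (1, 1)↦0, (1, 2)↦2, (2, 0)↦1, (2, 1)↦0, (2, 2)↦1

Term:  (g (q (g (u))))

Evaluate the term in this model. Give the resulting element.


value = 0

  u = 2
  (g (u)) = g(2,) = 0
  (q (g (u))) = q(0,) = 0
  (g (q (g (u)))) = g(0,) = 0


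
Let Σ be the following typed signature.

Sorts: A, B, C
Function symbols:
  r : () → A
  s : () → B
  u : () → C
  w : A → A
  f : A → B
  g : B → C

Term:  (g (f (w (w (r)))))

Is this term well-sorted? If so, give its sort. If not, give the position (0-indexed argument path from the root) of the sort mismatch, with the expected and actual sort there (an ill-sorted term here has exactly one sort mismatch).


well-sorted; sort = C

        (r) : A
      (w (r)) : A
    (w (w (r))) : A
  (f (w (w (r)))) : B
(g (f (w (w (r))))) : C


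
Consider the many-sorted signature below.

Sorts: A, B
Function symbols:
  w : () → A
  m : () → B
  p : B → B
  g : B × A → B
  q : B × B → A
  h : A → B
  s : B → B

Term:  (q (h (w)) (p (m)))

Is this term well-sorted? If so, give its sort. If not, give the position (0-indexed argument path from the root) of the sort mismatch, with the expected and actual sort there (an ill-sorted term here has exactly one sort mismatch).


    (w) : A
  (h (w)) : B
    (m) : B
  (p (m)) : B
(q (h (w)) (p (m))) : A

well-sorted; sort = A


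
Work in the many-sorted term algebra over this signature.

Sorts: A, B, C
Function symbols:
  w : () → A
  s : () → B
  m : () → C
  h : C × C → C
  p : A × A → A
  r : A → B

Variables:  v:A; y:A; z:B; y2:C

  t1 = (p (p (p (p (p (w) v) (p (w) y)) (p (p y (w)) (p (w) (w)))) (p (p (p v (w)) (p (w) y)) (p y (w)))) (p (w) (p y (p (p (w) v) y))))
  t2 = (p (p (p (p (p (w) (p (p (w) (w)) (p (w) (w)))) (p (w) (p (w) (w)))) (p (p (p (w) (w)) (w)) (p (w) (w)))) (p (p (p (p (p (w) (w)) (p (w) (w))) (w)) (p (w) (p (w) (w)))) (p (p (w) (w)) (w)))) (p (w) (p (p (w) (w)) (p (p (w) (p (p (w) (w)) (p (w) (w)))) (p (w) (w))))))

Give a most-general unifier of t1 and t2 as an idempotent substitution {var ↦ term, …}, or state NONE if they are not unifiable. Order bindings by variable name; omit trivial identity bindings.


{v ↦ (p (p (w) (w)) (p (w) (w))), y ↦ (p (w) (w))}


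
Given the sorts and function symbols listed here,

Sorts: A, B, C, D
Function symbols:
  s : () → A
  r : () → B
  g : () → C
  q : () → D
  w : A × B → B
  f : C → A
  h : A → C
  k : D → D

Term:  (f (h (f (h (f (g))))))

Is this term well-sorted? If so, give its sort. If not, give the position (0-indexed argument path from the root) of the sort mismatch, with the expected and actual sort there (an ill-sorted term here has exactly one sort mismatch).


well-sorted; sort = A

          (g) : C
        (f (g)) : A
      (h (f (g))) : C
    (f (h (f (g)))) : A
  (h (f (h (f (g))))) : C
(f (h (f (h (f (g)))))) : A


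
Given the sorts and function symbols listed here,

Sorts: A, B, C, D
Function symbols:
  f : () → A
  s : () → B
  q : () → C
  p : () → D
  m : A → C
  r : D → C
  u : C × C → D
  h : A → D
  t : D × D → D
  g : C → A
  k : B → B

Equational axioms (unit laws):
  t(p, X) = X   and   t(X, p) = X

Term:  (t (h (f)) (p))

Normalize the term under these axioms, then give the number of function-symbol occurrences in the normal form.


1. (t (h (f)) (p))  →  (h (f))
normal form: (h (f))

size = 2


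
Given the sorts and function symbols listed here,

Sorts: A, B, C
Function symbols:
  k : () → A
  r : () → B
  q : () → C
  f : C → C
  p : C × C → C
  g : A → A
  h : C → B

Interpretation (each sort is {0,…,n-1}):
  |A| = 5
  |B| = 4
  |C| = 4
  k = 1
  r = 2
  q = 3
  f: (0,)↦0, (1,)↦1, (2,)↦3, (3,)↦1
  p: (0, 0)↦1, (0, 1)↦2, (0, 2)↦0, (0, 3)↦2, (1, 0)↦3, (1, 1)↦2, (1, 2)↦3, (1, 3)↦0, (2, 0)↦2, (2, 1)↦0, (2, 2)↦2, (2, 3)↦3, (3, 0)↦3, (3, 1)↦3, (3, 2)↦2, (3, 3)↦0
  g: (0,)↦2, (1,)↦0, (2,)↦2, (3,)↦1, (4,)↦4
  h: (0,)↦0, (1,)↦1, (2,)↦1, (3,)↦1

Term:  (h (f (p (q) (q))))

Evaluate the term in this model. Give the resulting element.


value = 0

  q = 3
  q = 3
  (p (q) (q)) = p(3, 3) = 0
  (f (p (q) (q))) = f(0,) = 0
  (h (f (p (q) (q)))) = h(0,) = 0


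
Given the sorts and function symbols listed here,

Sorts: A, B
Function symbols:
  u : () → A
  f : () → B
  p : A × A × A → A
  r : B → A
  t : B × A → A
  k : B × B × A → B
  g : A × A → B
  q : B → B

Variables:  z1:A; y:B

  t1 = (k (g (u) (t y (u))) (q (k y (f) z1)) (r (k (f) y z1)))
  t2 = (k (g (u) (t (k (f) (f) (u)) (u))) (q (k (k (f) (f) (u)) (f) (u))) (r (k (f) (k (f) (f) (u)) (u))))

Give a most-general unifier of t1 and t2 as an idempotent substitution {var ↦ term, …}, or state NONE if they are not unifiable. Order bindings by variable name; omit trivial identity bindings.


{y ↦ (k (f) (f) (u)), z1 ↦ (u)}


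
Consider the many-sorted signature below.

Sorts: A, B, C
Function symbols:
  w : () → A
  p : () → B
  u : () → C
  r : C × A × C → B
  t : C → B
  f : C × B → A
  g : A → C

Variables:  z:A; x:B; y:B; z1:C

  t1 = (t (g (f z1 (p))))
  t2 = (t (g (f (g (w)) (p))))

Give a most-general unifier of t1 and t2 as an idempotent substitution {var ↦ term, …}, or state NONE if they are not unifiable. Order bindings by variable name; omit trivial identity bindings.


{z1 ↦ (g (w))}


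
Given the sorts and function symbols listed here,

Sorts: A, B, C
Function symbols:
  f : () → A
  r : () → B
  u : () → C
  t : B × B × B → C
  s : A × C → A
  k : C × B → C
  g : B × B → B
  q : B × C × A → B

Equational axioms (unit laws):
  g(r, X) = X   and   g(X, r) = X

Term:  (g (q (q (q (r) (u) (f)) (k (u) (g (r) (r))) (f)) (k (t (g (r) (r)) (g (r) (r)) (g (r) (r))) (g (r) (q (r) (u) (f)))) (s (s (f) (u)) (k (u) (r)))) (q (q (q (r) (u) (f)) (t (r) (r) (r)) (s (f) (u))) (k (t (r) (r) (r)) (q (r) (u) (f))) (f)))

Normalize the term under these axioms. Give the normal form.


normal form = (g (q (q (q (r) (u) (f)) (k (u) (r)) (f)) (k (t (r) (r) (r)) (q (r) (u) (f))) (s (s (f) (u)) (k (u) (r)))) (q (q (q (r) (u) (f)) (t (r) (r) (r)) (s (f) (u))) (k (t (r) (r) (r)) (q (r) (u) (f))) (f)))

1. (g (q (q (q (r) (u) (f)) (k (u) (g (r) (r))) (f)) (k (t (g (r) (r)) (g (r) (r)) (g (r) (r))) (g (r) (q (r) (u) (f)))) (s (s (f) (u)) (k (u) (r)))) (q (q (q (r) (u) (f)) (t (r) (r) (r)) (s (f) (u))) (k (t (r) (r) (r)) (q (r) (u) (f))) (f)))  →  (g (q (q (q (r) (u) (f)) (k (u) (r)) (f)) (k (t (g (r) (r)) (g (r) (r)) (g (r) (r))) (g (r) (q (r) (u) (f)))) (s (s (f) (u)) (k (u) (r)))) (q (q (q (r) (u) (f)) (t (r) (r) (r)) (s (f) (u))) (k (t (r) (r) (r)) (q (r) (u) (f))) (f)))
2. (g (q (q (q (r) (u) (f)) (k (u) (r)) (f)) (k (t (g (r) (r)) (g (r) (r)) (g (r) (r))) (g (r) (q (r) (u) (f)))) (s (s (f) (u)) (k (u) (r)))) (q (q (q (r) (u) (f)) (t (r) (r) (r)) (s (f) (u))) (k (t (r) (r) (r)) (q (r) (u) (f))) (f)))  →  (g (q (q (q (r) (u) (f)) (k (u) (r)) (f)) (k (t (r) (g (r) (r)) (g (r) (r))) (g (r) (q (r) (u) (f)))) (s (s (f) (u)) (k (u) (r)))) (q (q (q (r) (u) (f)) (t (r) (r) (r)) (s (f) (u))) (k (t (r) (r) (r)) (q (r) (u) (f))) (f)))
3. (g (q (q (q (r) (u) (f)) (k (u) (r)) (f)) (k (t (r) (g (r) (r)) (g (r) (r))) (g (r) (q (r) (u) (f)))) (s (s (f) (u)) (k (u) (r)))) (q (q (q (r) (u) (f)) (t (r) (r) (r)) (s (f) (u))) (k (t (r) (r) (r)) (q (r) (u) (f))) (f)))  →  (g (q (q (q (r) (u) (f)) (k (u) (r)) (f)) (k (t (r) (r) (g (r) (r))) (g (r) (q (r) (u) (f)))) (s (s (f) (u)) (k (u) (r)))) (q (q (q (r) (u) (f)) (t (r) (r) (r)) (s (f) (u))) (k (t (r) (r) (r)) (q (r) (u) (f))) (f)))
4. (g (q (q (q (r) (u) (f)) (k (u) (r)) (f)) (k (t (r) (r) (g (r) (r))) (g (r) (q (r) (u) (f)))) (s (s (f) (u)) (k (u) (r)))) (q (q (q (r) (u) (f)) (t (r) (r) (r)) (s (f) (u))) (k (t (r) (r) (r)) (q (r) (u) (f))) (f)))  →  (g (q (q (q (r) (u) (f)) (k (u) (r)) (f)) (k (t (r) (r) (r)) (g (r) (q (r) (u) (f)))) (s (s (f) (u)) (k (u) (r)))) (q (q (q (r) (u) (f)) (t (r) (r) (r)) (s (f) (u))) (k (t (r) (r) (r)) (q (r) (u) (f))) (f)))
5. (g (q (q (q (r) (u) (f)) (k (u) (r)) (f)) (k (t (r) (r) (r)) (g (r) (q (r) (u) (f)))) (s (s (f) (u)) (k (u) (r)))) (q (q (q (r) (u) (f)) (t (r) (r) (r)) (s (f) (u))) (k (t (r) (r) (r)) (q (r) (u) (f))) (f)))  →  (g (q (q (q (r) (u) (f)) (k (u) (r)) (f)) (k (t (r) (r) (r)) (q (r) (u) (f))) (s (s (f) (u)) (k (u) (r)))) (q (q (q (r) (u) (f)) (t (r) (r) (r)) (s (f) (u))) (k (t (r) (r) (r)) (q (r) (u) (f))) (f)))


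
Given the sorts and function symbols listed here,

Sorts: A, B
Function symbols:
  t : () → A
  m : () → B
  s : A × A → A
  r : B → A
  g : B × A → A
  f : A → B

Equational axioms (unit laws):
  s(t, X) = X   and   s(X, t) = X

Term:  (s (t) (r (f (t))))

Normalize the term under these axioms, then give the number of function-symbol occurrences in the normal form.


size = 3

1. (s (t) (r (f (t))))  →  (r (f (t)))
normal form: (r (f (t)))


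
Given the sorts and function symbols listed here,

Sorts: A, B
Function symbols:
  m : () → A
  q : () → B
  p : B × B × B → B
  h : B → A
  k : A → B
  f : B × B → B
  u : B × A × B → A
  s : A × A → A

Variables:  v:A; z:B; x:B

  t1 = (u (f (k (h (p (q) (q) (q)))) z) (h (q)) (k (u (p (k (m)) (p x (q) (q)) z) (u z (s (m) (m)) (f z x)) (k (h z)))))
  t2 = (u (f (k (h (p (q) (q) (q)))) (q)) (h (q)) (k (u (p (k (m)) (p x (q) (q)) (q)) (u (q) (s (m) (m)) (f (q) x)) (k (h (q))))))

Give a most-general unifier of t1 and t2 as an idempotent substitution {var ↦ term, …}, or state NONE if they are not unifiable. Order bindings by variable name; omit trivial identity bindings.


{z ↦ (q)}


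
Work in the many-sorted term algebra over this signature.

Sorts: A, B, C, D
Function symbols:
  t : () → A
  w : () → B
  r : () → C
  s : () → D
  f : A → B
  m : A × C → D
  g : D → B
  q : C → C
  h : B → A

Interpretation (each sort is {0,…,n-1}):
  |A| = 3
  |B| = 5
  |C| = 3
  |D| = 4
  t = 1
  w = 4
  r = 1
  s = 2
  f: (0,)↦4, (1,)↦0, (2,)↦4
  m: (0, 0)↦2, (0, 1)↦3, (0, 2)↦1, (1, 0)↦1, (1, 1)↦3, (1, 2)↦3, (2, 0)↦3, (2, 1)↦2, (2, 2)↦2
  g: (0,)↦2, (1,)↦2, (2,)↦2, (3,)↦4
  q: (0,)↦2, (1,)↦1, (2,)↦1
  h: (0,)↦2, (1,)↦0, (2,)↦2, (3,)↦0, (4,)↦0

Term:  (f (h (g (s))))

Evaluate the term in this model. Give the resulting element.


  s = 2
  (g (s)) = g(2,) = 2
  (h (g (s))) = h(2,) = 2
  (f (h (g (s)))) = f(2,) = 4

value = 4


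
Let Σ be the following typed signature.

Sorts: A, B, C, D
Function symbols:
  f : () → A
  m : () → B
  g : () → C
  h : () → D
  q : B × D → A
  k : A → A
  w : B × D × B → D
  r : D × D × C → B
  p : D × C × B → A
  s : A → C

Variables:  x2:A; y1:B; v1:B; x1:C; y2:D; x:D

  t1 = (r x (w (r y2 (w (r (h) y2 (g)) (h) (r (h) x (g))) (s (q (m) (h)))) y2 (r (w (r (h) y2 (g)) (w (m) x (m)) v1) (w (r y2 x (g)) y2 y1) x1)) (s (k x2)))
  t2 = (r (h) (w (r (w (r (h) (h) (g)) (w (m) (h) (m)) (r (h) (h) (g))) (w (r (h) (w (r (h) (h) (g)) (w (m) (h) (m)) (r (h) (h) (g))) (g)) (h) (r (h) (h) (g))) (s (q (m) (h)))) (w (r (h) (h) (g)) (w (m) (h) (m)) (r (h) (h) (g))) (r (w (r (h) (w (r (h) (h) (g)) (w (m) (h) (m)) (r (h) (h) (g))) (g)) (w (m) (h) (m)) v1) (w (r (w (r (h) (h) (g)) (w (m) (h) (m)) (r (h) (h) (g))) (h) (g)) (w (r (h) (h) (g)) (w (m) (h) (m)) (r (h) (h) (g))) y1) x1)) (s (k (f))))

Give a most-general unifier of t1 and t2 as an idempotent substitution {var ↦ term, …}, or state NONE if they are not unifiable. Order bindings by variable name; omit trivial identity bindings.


{x ↦ (h), x2 ↦ (f), y2 ↦ (w (r (h) (h) (g)) (w (m) (h) (m)) (r (h) (h) (g)))}


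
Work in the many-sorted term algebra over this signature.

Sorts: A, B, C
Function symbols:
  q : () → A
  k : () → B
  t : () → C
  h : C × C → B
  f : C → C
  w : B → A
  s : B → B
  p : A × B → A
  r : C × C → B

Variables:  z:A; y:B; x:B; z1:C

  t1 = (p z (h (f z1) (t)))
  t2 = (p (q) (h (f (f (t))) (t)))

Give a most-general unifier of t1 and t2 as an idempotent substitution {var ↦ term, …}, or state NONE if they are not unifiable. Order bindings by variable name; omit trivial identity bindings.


{z ↦ (q), z1 ↦ (f (t))}


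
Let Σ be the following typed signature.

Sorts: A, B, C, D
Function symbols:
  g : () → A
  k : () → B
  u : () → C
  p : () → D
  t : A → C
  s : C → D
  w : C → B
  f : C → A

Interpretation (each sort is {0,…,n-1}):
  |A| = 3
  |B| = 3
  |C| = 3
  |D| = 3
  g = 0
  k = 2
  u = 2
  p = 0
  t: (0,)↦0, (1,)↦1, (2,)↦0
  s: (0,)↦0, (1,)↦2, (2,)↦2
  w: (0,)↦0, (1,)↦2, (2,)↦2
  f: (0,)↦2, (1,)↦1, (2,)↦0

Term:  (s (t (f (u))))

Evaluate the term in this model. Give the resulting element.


  u = 2
  (f (u)) = f(2,) = 0
  (t (f (u))) = t(0,) = 0
  (s (t (f (u)))) = s(0,) = 0

value = 0


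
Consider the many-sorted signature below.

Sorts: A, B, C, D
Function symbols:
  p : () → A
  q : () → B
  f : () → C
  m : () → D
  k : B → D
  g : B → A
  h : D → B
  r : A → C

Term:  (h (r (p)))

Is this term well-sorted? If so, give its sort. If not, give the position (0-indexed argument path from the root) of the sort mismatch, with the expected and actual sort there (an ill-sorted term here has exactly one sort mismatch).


    (p) : A
  (r (p)) : C
(h (r (p))) : ✗ arg 0 at [0] has sort C, expected D

ill-sorted at position [0]: expected D, got C


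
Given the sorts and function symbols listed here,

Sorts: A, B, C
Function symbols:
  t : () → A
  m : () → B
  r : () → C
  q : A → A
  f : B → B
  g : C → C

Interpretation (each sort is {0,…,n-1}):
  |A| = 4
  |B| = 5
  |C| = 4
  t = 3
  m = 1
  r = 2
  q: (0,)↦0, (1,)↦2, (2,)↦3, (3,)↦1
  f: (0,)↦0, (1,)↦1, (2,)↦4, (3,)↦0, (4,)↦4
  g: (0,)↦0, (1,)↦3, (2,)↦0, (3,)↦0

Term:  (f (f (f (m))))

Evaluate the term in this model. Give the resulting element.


  m = 1
  (f (m)) = f(1,) = 1
  (f (f (m))) = f(1,) = 1
  (f (f (f (m)))) = f(1,) = 1

value = 1


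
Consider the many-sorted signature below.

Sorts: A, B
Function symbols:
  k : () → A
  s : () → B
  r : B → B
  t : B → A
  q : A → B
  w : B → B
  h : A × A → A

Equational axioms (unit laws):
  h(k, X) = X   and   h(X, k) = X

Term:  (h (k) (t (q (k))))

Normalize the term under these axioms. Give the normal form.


normal form = (t (q (k)))

1. (h (k) (t (q (k))))  →  (t (q (k)))


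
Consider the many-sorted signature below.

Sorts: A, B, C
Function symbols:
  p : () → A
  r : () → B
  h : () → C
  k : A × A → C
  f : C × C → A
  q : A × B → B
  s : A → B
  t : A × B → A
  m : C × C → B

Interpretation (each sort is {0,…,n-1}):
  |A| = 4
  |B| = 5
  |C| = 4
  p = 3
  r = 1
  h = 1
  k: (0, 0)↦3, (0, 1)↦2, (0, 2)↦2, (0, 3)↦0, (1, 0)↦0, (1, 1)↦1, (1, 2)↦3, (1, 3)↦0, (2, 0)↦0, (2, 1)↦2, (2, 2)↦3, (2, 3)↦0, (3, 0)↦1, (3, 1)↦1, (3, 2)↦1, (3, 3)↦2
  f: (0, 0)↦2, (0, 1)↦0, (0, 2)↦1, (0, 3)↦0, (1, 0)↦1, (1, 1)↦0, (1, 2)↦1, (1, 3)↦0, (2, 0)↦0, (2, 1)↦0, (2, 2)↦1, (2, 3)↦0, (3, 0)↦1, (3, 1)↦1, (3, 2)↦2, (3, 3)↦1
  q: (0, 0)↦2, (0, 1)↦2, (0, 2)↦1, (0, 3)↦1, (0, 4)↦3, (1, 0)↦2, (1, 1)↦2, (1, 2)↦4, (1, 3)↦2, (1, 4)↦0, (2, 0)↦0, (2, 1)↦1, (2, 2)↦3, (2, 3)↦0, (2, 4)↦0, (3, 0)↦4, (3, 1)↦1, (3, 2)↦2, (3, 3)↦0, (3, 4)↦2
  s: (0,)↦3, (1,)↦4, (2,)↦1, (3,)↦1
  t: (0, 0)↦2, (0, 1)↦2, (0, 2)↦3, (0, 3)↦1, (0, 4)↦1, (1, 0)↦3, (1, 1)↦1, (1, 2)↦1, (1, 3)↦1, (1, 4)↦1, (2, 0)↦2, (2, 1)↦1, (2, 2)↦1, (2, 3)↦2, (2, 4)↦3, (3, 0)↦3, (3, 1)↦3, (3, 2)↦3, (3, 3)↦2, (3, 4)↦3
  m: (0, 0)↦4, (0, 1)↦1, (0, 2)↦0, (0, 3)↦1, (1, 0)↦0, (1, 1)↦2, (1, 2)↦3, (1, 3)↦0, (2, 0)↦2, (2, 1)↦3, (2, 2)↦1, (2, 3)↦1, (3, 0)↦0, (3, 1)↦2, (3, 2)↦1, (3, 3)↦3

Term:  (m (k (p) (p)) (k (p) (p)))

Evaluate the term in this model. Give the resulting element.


value = 1

  p = 3
  p = 3
  (k (p) (p)) = k(3, 3) = 2
  p = 3
  p = 3
  (k (p) (p)) = k(3, 3) = 2
  (m (k (p) (p)) (k (p) (p))) = m(2, 2) = 1


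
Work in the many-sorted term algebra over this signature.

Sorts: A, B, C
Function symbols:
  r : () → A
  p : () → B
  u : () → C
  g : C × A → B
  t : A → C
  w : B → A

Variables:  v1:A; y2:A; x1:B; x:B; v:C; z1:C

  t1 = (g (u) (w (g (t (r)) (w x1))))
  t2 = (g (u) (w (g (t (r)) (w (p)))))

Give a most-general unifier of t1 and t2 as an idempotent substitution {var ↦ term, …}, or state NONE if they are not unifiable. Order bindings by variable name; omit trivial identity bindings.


{x1 ↦ (p)}


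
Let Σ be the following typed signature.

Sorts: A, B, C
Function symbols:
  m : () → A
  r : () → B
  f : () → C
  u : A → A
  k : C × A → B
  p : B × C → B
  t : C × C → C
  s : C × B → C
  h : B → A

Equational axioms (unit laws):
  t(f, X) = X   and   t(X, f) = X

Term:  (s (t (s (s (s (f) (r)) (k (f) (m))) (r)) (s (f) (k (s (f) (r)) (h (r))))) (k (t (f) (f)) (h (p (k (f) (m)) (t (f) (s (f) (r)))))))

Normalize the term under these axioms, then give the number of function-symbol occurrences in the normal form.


1. (s (t (s (s (s (f) (r)) (k (f) (m))) (r)) (s (f) (k (s (f) (r)) (h (r))))) (k (t (f) (f)) (h (p (k (f) (m)) (t (f) (s (f) (r)))))))  →  (s (t (s (s (s (f) (r)) (k (f) (m))) (r)) (s (f) (k (s (f) (r)) (h (r))))) (k (f) (h (p (k (f) (m)) (t (f) (s (f) (r)))))))
2. (s (t (s (s (s (f) (r)) (k (f) (m))) (r)) (s (f) (k (s (f) (r)) (h (r))))) (k (f) (h (p (k (f) (m)) (t (f) (s (f) (r)))))))  →  (s (t (s (s (s (f) (r)) (k (f) (m))) (r)) (s (f) (k (s (f) (r)) (h (r))))) (k (f) (h (p (k (f) (m)) (s (f) (r))))))
normal form: (s (t (s (s (s (f) (r)) (k (f) (m))) (r)) (s (f) (k (s (f) (r)) (h (r))))) (k (f) (h (p (k (f) (m)) (s (f) (r))))))

size = 29


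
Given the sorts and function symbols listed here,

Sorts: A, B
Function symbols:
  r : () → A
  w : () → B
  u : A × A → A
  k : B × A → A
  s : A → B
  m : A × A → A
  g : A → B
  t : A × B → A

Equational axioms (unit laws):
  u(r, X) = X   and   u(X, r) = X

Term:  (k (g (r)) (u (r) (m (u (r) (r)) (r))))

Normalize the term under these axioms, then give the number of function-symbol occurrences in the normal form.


1. (k (g (r)) (u (r) (m (u (r) (r)) (r))))  →  (k (g (r)) (m (u (r) (r)) (r)))
2. (k (g (r)) (m (u (r) (r)) (r)))  →  (k (g (r)) (m (r) (r)))
normal form: (k (g (r)) (m (r) (r)))

size = 6


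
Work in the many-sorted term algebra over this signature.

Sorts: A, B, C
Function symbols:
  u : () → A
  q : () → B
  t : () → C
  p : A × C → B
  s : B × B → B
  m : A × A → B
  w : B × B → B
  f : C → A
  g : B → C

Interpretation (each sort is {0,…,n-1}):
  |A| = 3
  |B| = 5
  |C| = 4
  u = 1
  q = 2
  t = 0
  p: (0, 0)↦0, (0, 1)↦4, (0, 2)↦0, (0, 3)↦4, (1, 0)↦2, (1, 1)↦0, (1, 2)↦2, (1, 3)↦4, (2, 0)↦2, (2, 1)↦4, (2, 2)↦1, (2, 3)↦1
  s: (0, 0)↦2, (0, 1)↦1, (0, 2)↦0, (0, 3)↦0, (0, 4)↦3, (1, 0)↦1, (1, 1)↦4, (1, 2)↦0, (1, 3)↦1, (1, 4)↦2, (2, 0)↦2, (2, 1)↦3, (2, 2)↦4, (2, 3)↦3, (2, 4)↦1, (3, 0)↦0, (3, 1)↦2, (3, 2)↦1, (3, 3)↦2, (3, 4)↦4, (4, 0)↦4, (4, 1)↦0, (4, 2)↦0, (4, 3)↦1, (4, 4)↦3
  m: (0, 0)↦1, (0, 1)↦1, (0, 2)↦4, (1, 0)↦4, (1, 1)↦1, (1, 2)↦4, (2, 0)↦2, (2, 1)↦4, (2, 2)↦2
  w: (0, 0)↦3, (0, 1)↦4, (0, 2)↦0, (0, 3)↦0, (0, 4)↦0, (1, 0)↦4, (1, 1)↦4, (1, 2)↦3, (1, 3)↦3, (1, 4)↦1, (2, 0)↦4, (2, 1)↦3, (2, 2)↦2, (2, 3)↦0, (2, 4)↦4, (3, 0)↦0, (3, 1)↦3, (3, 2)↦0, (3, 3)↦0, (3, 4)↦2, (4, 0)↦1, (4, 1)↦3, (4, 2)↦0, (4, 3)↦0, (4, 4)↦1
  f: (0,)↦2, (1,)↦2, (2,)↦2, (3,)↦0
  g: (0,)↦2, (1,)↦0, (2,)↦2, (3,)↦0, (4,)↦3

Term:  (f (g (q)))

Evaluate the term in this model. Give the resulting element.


value = 2

  q = 2
  (g (q)) = g(2,) = 2
  (f (g (q))) = f(2,) = 2
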